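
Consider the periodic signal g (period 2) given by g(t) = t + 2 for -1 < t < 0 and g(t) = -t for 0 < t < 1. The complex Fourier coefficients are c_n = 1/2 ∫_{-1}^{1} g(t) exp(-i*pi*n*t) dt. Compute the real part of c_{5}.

2/(25*pi**2)

Since g is real-valued, Re(c_{5}) = 1/2 ∫_{-1}^{1} g(t) cos(5*pi*t) dt = a_{5}/2.
Split the integral at the breakpoints.
Integrating by parts (boundary term plus one more integral), an antiderivative of (t + 2) cos(5*pi*t) is t*sin(5*pi*t)/(5*pi) + 2*sin(5*pi*t)/(5*pi) + cos(5*pi*t)/(25*pi**2); evaluating from -1 to 0: ∫_{-1}^{0} (t + 2) cos(5*pi*t) dt = (1/(25*pi**2)) - (-1/(25*pi**2)) = 2/(25*pi**2).
Integrating by parts (boundary term plus one more integral), an antiderivative of (-t) cos(5*pi*t) is -t*sin(5*pi*t)/(5*pi) - cos(5*pi*t)/(25*pi**2); evaluating from 0 to 1: ∫_{0}^{1} (-t) cos(5*pi*t) dt = (1/(25*pi**2)) - (-1/(25*pi**2)) = 2/(25*pi**2).
So ∫_{-1}^{1} g(t) cos(5*pi*t) dt = 4/(25*pi**2).
Hence Re(c_{5}) = (1/2)·(4/(25*pi**2)) = 2/(25*pi**2).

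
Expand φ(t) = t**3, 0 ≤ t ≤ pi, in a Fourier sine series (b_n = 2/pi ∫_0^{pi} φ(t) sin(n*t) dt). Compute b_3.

-4/9 + 2*pi**2/3

b_3 = 2/pi ∫_0^{pi} (t**3) sin(3*t) dt.
Integrating by parts three times (tabular method), an antiderivative of (t**3) sin(3*t) is -t**3*cos(3*t)/3 + t**2*sin(3*t)/3 + 2*t*cos(3*t)/9 - 2*sin(3*t)/27; evaluating from 0 to pi: ∫_{0}^{pi} (t**3) sin(3*t) dt = (pi*(-2 + 3*pi**2)/9) - (0) = pi*(-2 + 3*pi**2)/9.
Hence b_3 = (2/pi)·(pi*(-2 + 3*pi**2)/9) = -4/9 + 2*pi**2/3.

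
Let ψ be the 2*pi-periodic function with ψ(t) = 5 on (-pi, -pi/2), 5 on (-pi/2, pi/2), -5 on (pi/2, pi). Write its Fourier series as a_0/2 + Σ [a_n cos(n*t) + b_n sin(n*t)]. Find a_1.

a_1 = 1/pi ∫_{-pi}^{pi} ψ(t) cos(t) dt.
Split the integral at the breakpoints.
Directly, an antiderivative of (5) cos(t) is 5*sin(t); evaluating from -pi to -pi/2: ∫_{-pi}^{-pi/2} (5) cos(t) dt = (-5) - (0) = -5.
Directly, an antiderivative of (5) cos(t) is 5*sin(t); evaluating from -pi/2 to pi/2: ∫_{-pi/2}^{pi/2} (5) cos(t) dt = (5) - (-5) = 10.
Directly, an antiderivative of (-5) cos(t) is -5*sin(t); evaluating from pi/2 to pi: ∫_{pi/2}^{pi} (-5) cos(t) dt = (0) - (-5) = 5.
Summing the pieces and multiplying by (1/pi) gives a_1 = 10/pi.

10/pi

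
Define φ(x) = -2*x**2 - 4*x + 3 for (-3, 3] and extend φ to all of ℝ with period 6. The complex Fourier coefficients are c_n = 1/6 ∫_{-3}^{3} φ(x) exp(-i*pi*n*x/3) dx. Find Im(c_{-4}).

Since φ is real-valued, Im(c_{-4}) = -1/6 ∫_{-3}^{3} φ(x) sin(-4*pi*x/3) dx = b_{4}/2.
Integrating by parts twice (tabular method), an antiderivative of (-2*x**2 - 4*x + 3) sin(-4*pi*x/3) is -3*x**2*cos(4*pi*x/3)/(2*pi) + 9*x*sin(4*pi*x/3)/(4*pi**2) - 3*x*cos(4*pi*x/3)/pi + 9*sin(4*pi*x/3)/(4*pi**2) + 27*cos(4*pi*x/3)/(16*pi**3) + 9*cos(4*pi*x/3)/(4*pi); evaluating from -3 to 3: ∫_{-3}^{3} (-2*x**2 - 4*x + 3) sin(-4*pi*x/3) dx = (27*(1 - 12*pi**2)/(16*pi**3)) - (9*(3 - 4*pi**2)/(16*pi**3)) = -18/pi.
Hence Im(c_{-4}) = (-1/6)·(-18/pi) = 3/pi.

3/pi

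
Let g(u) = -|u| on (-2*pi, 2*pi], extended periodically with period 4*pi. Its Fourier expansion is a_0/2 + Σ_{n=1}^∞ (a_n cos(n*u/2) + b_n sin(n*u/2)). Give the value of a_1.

a_1 = (1/(2*pi)) ∫_{-2*pi}^{2*pi} g(u) cos(u/2) du.
g is even and cos(u/2) is even, so the integrand is even and a_1 = 1/pi ∫_0^{2*pi} g(u) cos(u/2) du.
Integrating by parts (boundary term plus one more integral), an antiderivative of (-u) cos(u/2) is -2*u*sin(u/2) - 4*cos(u/2); evaluating from 0 to 2*pi: ∫_{0}^{2*pi} (-u) cos(u/2) du = (4) - (-4) = 8.
Hence a_1 = (1/pi)·(8) = 8/pi.

8/pi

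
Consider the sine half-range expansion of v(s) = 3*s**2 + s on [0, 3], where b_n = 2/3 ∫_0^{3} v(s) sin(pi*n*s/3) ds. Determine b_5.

b_5 = 2/3 ∫_0^{3} (3*s**2 + s) sin(5*pi*s/3) ds.
Integrating by parts twice (tabular method), an antiderivative of (3*s**2 + s) sin(5*pi*s/3) is -9*s**2*cos(5*pi*s/3)/(5*pi) + 54*s*sin(5*pi*s/3)/(25*pi**2) - 3*s*cos(5*pi*s/3)/(5*pi) + 9*sin(5*pi*s/3)/(25*pi**2) + 162*cos(5*pi*s/3)/(125*pi**3); evaluating from 0 to 3: ∫_{0}^{3} (3*s**2 + s) sin(5*pi*s/3) ds = (-162/(125*pi**3) + 18/pi) - (162/(125*pi**3)) = -324/(125*pi**3) + 18/pi.
Hence b_5 = (2/3)·(-324/(125*pi**3) + 18/pi) = -216/(125*pi**3) + 12/pi.

-216/(125*pi**3) + 12/pi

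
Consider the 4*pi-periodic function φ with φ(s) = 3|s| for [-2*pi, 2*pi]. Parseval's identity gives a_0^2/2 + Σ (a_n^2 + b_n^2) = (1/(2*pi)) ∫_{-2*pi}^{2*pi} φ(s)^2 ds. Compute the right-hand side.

24*pi**2

(1/(2*pi)) ∫_{-2*pi}^{2*pi} φ(s)^2 ds = (1/(2*pi)) · (48*pi**3) = 24*pi**2.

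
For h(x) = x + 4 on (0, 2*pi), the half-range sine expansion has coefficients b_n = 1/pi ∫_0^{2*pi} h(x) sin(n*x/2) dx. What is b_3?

4*(pi + 4)/(3*pi)

b_3 = 1/pi ∫_0^{2*pi} (x + 4) sin(3*x/2) dx.
Integrating by parts (boundary term plus one more integral), an antiderivative of (x + 4) sin(3*x/2) is -2*x*cos(3*x/2)/3 + 4*sin(3*x/2)/9 - 8*cos(3*x/2)/3; evaluating from 0 to 2*pi: ∫_{0}^{2*pi} (x + 4) sin(3*x/2) dx = (8/3 + 4*pi/3) - (-8/3) = 4*pi/3 + 16/3.
Hence b_3 = (1/pi)·(4*pi/3 + 16/3) = 4*(pi + 4)/(3*pi).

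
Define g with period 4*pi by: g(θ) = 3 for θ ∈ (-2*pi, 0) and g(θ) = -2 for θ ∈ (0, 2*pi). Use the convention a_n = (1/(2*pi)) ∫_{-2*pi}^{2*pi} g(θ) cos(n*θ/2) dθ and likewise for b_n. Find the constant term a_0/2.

a_0 = (1/(2*pi)) ∫_{-2*pi}^{2*pi} g(θ) dθ = (1/(2*pi)) · (2*pi) = 1.
So the constant term a_0/2 = 1/2.

1/2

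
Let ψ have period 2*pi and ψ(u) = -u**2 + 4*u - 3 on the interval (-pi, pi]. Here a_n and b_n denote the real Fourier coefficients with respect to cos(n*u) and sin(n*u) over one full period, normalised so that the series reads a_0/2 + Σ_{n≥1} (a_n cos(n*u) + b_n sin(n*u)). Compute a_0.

a_0 = 1/pi ∫_{-pi}^{pi} ψ(u) du = 1/pi · (-2*pi*(9 + pi**2)/3) = -2*pi**2/3 - 6.

-2*pi**2/3 - 6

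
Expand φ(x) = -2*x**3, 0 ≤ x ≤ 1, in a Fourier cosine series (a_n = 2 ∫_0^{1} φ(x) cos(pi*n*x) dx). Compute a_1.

12*(-4 + pi**2)/pi**4

a_1 = 2 ∫_0^{1} (-2*x**3) cos(pi*x) dx.
Integrating by parts three times (tabular method), an antiderivative of (-2*x**3) cos(pi*x) is -2*x**3*sin(pi*x)/pi - 6*x**2*cos(pi*x)/pi**2 + 12*x*sin(pi*x)/pi**3 + 12*cos(pi*x)/pi**4; evaluating from 0 to 1: ∫_{0}^{1} (-2*x**3) cos(pi*x) dx = (6*(-2 + pi**2)/pi**4) - (12/pi**4) = 6*(-4 + pi**2)/pi**4.
Hence a_1 = 2·(6*(-4 + pi**2)/pi**4) = 12*(-4 + pi**2)/pi**4.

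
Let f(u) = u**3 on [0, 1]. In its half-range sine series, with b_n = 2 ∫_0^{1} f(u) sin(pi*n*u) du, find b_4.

b_4 = 2 ∫_0^{1} (u**3) sin(4*pi*u) du.
Integrating by parts three times (tabular method), an antiderivative of (u**3) sin(4*pi*u) is -u**3*cos(4*pi*u)/(4*pi) + 3*u**2*sin(4*pi*u)/(16*pi**2) + 3*u*cos(4*pi*u)/(32*pi**3) - 3*sin(4*pi*u)/(128*pi**4); evaluating from 0 to 1: ∫_{0}^{1} (u**3) sin(4*pi*u) du = ((3 - 8*pi**2)/(32*pi**3)) - (0) = (3 - 8*pi**2)/(32*pi**3).
Hence b_4 = 2·((3 - 8*pi**2)/(32*pi**3)) = (3 - 8*pi**2)/(16*pi**3).

(3 - 8*pi**2)/(16*pi**3)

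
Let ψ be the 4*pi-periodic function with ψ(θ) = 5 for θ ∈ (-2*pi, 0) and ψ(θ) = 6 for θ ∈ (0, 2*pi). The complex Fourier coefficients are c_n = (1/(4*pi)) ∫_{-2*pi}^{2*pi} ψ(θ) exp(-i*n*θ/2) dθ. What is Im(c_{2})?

Since ψ is real-valued, Im(c_{2}) = -(1/(4*pi)) ∫_{-2*pi}^{2*pi} ψ(θ) sin(θ) dθ = -b_{2}/2.
Split the integral at the breakpoints.
Directly, an antiderivative of (5) sin(θ) is -5*cos(θ); evaluating from -2*pi to 0: ∫_{-2*pi}^{0} (5) sin(θ) dθ = (-5) - (-5) = 0.
Directly, an antiderivative of (6) sin(θ) is -6*cos(θ); evaluating from 0 to 2*pi: ∫_{0}^{2*pi} (6) sin(θ) dθ = (-6) - (-6) = 0.
So ∫_{-2*pi}^{2*pi} ψ(θ) sin(θ) dθ = 0.
Hence Im(c_{2}) = (-1/(4*pi))·(0) = 0.

0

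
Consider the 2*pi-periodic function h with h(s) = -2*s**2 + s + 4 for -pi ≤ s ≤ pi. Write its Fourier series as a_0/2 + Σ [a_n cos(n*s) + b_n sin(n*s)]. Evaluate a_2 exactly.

a_2 = 1/pi ∫_{-pi}^{pi} h(s) cos(2*s) ds.
Integrating by parts twice (tabular method), an antiderivative of (-2*s**2 + s + 4) cos(2*s) is -s**2*sin(2*s) + s*sin(2*s)/2 - s*cos(2*s) + 5*sin(2*s)/2 + cos(2*s)/4; evaluating from -pi to pi: ∫_{-pi}^{pi} (-2*s**2 + s + 4) cos(2*s) ds = (1/4 - pi) - (1/4 + pi) = -2*pi.
Hence a_2 = (1/pi)·(-2*pi) = -2.

-2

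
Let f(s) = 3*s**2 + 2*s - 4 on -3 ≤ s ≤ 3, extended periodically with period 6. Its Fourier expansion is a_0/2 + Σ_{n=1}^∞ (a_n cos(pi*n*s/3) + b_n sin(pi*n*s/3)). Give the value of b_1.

b_1 = 1/3 ∫_{-3}^{3} f(s) sin(pi*s/3) ds.
Integrating by parts twice (tabular method), an antiderivative of (3*s**2 + 2*s - 4) sin(pi*s/3) is -9*s**2*cos(pi*s/3)/pi + 54*s*sin(pi*s/3)/pi**2 - 6*s*cos(pi*s/3)/pi + 18*sin(pi*s/3)/pi**2 + 12*cos(pi*s/3)/pi + 162*cos(pi*s/3)/pi**3; evaluating from -3 to 3: ∫_{-3}^{3} (3*s**2 + 2*s - 4) sin(pi*s/3) ds = (-162/pi**3 + 87/pi) - (-162/pi**3 + 51/pi) = 36/pi.
Hence b_1 = (1/3)·(36/pi) = 12/pi.

12/pi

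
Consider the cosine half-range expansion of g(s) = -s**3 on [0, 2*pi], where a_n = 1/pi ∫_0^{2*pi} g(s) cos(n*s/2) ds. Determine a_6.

-4*pi/3

a_6 = 1/pi ∫_0^{2*pi} (-s**3) cos(3*s) ds.
Integrating by parts three times (tabular method), an antiderivative of (-s**3) cos(3*s) is -s**3*sin(3*s)/3 - s**2*cos(3*s)/3 + 2*s*sin(3*s)/9 + 2*cos(3*s)/27; evaluating from 0 to 2*pi: ∫_{0}^{2*pi} (-s**3) cos(3*s) ds = (2/27 - 4*pi**2/3) - (2/27) = -4*pi**2/3.
Hence a_6 = (1/pi)·(-4*pi**2/3) = -4*pi/3.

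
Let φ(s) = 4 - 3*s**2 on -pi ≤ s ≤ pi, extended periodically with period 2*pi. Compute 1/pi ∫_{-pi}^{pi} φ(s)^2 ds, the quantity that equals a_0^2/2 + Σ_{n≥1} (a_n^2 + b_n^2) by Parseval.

1/pi ∫_{-pi}^{pi} φ(s)^2 ds = 1/pi · (-16*pi**3 + 32*pi + 18*pi**5/5) = -16*pi**2 + 32 + 18*pi**4/5.

-16*pi**2 + 32 + 18*pi**4/5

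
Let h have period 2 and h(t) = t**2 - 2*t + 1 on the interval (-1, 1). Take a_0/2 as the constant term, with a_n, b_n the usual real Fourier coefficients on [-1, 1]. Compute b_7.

-4/(7*pi)

b_7 = ∫_{-1}^{1} h(t) sin(7*pi*t) dt.
Integrating by parts twice (tabular method), an antiderivative of (t**2 - 2*t + 1) sin(7*pi*t) is -t**2*cos(7*pi*t)/(7*pi) + 2*t*sin(7*pi*t)/(49*pi**2) + 2*t*cos(7*pi*t)/(7*pi) - 2*sin(7*pi*t)/(49*pi**2) - cos(7*pi*t)/(7*pi) + 2*cos(7*pi*t)/(343*pi**3); evaluating from -1 to 1: ∫_{-1}^{1} (t**2 - 2*t + 1) sin(7*pi*t) dt = (-2/(343*pi**3)) - (2*(-1 + 98*pi**2)/(343*pi**3)) = -4/(7*pi).
Hence b_7 = -4/(7*pi).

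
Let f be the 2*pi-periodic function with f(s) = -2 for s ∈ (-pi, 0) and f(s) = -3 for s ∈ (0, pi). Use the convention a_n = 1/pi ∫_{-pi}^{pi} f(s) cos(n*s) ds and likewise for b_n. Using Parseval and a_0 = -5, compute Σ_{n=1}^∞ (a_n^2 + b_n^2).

Parseval: a_0^2/2 + Σ_{n≥1} (a_n^2+b_n^2) = 1/pi ∫_{-pi}^{pi} f(s)^2 ds = 13.
Subtract a_0^2/2 = 25/2: Σ (a_n^2+b_n^2) = 1/2.

1/2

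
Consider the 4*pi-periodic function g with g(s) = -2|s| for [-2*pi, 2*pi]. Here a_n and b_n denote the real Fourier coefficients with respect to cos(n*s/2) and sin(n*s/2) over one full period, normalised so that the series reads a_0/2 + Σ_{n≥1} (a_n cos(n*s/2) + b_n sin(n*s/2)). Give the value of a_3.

16/(9*pi)

a_3 = (1/(2*pi)) ∫_{-2*pi}^{2*pi} g(s) cos(3*s/2) ds.
g is even and cos(3*s/2) is even, so the integrand is even and a_3 = 1/pi ∫_0^{2*pi} g(s) cos(3*s/2) ds.
Integrating by parts (boundary term plus one more integral), an antiderivative of (-2*s) cos(3*s/2) is -4*s*sin(3*s/2)/3 - 8*cos(3*s/2)/9; evaluating from 0 to 2*pi: ∫_{0}^{2*pi} (-2*s) cos(3*s/2) ds = (8/9) - (-8/9) = 16/9.
Hence a_3 = (1/pi)·(16/9) = 16/(9*pi).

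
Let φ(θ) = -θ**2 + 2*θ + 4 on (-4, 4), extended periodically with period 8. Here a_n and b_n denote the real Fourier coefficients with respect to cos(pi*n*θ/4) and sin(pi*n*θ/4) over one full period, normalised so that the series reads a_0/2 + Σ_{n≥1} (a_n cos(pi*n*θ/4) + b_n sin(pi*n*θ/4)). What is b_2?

-8/pi

b_2 = 1/4 ∫_{-4}^{4} φ(θ) sin(pi*θ/2) dθ.
Integrating by parts twice (tabular method), an antiderivative of (-θ**2 + 2*θ + 4) sin(pi*θ/2) is 2*θ**2*cos(pi*θ/2)/pi - 8*θ*sin(pi*θ/2)/pi**2 - 4*θ*cos(pi*θ/2)/pi + 8*sin(pi*θ/2)/pi**2 - 8*cos(pi*θ/2)/pi - 16*cos(pi*θ/2)/pi**3; evaluating from -4 to 4: ∫_{-4}^{4} (-θ**2 + 2*θ + 4) sin(pi*θ/2) dθ = (-16/pi**3 + 8/pi) - (-16/pi**3 + 40/pi) = -32/pi.
Hence b_2 = (1/4)·(-32/pi) = -8/pi.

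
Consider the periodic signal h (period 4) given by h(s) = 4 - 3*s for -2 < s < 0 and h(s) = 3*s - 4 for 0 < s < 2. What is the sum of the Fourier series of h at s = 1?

h is continuous at s = 1 with value -1, so the series converges to -1 there.

-1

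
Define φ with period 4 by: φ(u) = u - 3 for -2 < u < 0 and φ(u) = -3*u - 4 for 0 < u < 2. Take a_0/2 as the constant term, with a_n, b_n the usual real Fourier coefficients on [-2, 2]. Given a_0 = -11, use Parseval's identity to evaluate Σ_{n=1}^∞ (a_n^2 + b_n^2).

47/6

Parseval: a_0^2/2 + Σ_{n≥1} (a_n^2+b_n^2) = 1/2 ∫_{-2}^{2} φ(u)^2 du = 205/3.
Subtract a_0^2/2 = 121/2: Σ (a_n^2+b_n^2) = 47/6.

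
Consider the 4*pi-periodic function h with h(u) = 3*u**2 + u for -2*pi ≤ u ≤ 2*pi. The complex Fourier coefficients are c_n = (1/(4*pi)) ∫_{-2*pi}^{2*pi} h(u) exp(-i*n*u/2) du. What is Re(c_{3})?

Since h is real-valued, Re(c_{3}) = (1/(4*pi)) ∫_{-2*pi}^{2*pi} h(u) cos(3*u/2) du = a_{3}/2.
Integrating by parts twice (tabular method), an antiderivative of (3*u**2 + u) cos(3*u/2) is 2*u**2*sin(3*u/2) + 2*u*sin(3*u/2)/3 + 8*u*cos(3*u/2)/3 - 16*sin(3*u/2)/9 + 4*cos(3*u/2)/9; evaluating from -2*pi to 2*pi: ∫_{-2*pi}^{2*pi} (3*u**2 + u) cos(3*u/2) du = (-16*pi/3 - 4/9) - (-4/9 + 16*pi/3) = -32*pi/3.
Hence Re(c_{3}) = (1/(4*pi))·(-32*pi/3) = -8/3.

-8/3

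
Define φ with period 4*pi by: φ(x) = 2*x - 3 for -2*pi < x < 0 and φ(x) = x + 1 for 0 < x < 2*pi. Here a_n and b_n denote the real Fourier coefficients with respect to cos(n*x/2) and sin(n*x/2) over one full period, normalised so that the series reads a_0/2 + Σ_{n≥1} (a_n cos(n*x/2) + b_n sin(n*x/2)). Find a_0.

a_0 = (1/(2*pi)) ∫_{-2*pi}^{2*pi} φ(x) dx = (1/(2*pi)) · (-2*pi*(2 + pi)) = -pi - 2.

-pi - 2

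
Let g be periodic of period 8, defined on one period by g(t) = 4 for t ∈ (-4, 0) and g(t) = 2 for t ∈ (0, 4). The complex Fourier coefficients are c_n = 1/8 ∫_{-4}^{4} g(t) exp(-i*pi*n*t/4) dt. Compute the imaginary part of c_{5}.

2/(5*pi)

Since g is real-valued, Im(c_{5}) = -1/8 ∫_{-4}^{4} g(t) sin(5*pi*t/4) dt = -b_{5}/2.
Split the integral at the breakpoints.
Directly, an antiderivative of (4) sin(5*pi*t/4) is -16*cos(5*pi*t/4)/(5*pi); evaluating from -4 to 0: ∫_{-4}^{0} (4) sin(5*pi*t/4) dt = (-16/(5*pi)) - (16/(5*pi)) = -32/(5*pi).
Directly, an antiderivative of (2) sin(5*pi*t/4) is -8*cos(5*pi*t/4)/(5*pi); evaluating from 0 to 4: ∫_{0}^{4} (2) sin(5*pi*t/4) dt = (8/(5*pi)) - (-8/(5*pi)) = 16/(5*pi).
So ∫_{-4}^{4} g(t) sin(5*pi*t/4) dt = -16/(5*pi).
Hence Im(c_{5}) = (-1/8)·(-16/(5*pi)) = 2/(5*pi).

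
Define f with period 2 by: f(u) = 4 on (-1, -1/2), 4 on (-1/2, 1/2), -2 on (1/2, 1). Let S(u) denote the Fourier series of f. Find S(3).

u = 3 differs from u = -1 by 2 full period(s), and the series is 2-periodic.
At u = -1 the one-sided limits are f(-1^-) = -2 and f(-1^+) = 4.
By Dirichlet's theorem the series converges to their average, [(-2) + (4)]/2 = 1.

1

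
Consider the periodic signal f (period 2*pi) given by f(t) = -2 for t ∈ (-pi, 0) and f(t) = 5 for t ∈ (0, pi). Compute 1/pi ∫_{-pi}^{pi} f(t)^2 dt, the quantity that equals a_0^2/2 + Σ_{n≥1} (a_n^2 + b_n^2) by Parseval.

1/pi ∫_{-pi}^{pi} f(t)^2 dt = 1/pi · (29*pi) = 29.

29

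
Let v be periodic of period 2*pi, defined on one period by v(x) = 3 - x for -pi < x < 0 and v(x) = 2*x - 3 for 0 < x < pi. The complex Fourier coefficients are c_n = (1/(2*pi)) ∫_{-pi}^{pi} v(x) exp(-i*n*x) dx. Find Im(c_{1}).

(12 - pi)/(2*pi)

Since v is real-valued, Im(c_{1}) = -(1/(2*pi)) ∫_{-pi}^{pi} v(x) sin(x) dx = -b_{1}/2.
Split the integral at the breakpoints.
Integrating by parts (boundary term plus one more integral), an antiderivative of (3 - x) sin(x) is x*cos(x) - sin(x) - 3*cos(x); evaluating from -pi to 0: ∫_{-pi}^{0} (3 - x) sin(x) dx = (-3) - (3 + pi) = -6 - pi.
Integrating by parts (boundary term plus one more integral), an antiderivative of (2*x - 3) sin(x) is -2*x*cos(x) + 2*sin(x) + 3*cos(x); evaluating from 0 to pi: ∫_{0}^{pi} (2*x - 3) sin(x) dx = (-3 + 2*pi) - (3) = -6 + 2*pi.
So ∫_{-pi}^{pi} v(x) sin(x) dx = -12 + pi.
Hence Im(c_{1}) = (-1/(2*pi))·(-12 + pi) = (12 - pi)/(2*pi).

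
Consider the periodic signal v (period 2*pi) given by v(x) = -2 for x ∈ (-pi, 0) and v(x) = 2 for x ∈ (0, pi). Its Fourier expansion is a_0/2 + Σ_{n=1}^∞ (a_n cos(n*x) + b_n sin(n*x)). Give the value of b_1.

8/pi

b_1 = 1/pi ∫_{-pi}^{pi} v(x) sin(x) dx.
v is odd and sin(x) is odd, so the integrand is even and b_1 = 2/pi ∫_0^{pi} v(x) sin(x) dx.
Directly, an antiderivative of (2) sin(x) is -2*cos(x); evaluating from 0 to pi: ∫_{0}^{pi} (2) sin(x) dx = (2) - (-2) = 4.
Hence b_1 = (2/pi)·(4) = 8/pi.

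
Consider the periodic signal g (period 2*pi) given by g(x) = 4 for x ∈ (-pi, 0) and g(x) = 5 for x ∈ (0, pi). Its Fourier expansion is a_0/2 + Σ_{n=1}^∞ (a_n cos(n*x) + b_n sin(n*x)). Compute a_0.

a_0 = 1/pi ∫_{-pi}^{pi} g(x) dx = 1/pi · (9*pi) = 9.

9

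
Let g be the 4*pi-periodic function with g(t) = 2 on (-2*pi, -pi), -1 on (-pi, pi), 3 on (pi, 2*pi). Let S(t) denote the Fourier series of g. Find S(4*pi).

t = 4*pi differs from t = 0 by 1 full period(s), and the series is 4*pi-periodic.
g is continuous at t = 0 with value -1, so the series converges to -1 there.

-1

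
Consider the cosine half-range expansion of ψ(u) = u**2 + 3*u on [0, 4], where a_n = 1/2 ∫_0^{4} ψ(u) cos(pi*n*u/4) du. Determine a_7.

-16/(7*pi**2)

a_7 = 1/2 ∫_0^{4} (u**2 + 3*u) cos(7*pi*u/4) du.
Integrating by parts twice (tabular method), an antiderivative of (u**2 + 3*u) cos(7*pi*u/4) is 4*u**2*sin(7*pi*u/4)/(7*pi) + 12*u*sin(7*pi*u/4)/(7*pi) + 32*u*cos(7*pi*u/4)/(49*pi**2) - 128*sin(7*pi*u/4)/(343*pi**3) + 48*cos(7*pi*u/4)/(49*pi**2); evaluating from 0 to 4: ∫_{0}^{4} (u**2 + 3*u) cos(7*pi*u/4) du = (-176/(49*pi**2)) - (48/(49*pi**2)) = -32/(7*pi**2).
Hence a_7 = (1/2)·(-32/(7*pi**2)) = -16/(7*pi**2).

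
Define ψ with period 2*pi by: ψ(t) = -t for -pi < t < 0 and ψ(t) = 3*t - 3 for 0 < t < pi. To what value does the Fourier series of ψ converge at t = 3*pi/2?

pi/2

t = 3*pi/2 differs from t = -pi/2 by 1 full period(s), and the series is 2*pi-periodic.
ψ is continuous at t = -pi/2 with value pi/2, so the series converges to pi/2 there.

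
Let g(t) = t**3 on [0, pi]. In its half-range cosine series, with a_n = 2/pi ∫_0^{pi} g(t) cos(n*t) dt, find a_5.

a_5 = 2/pi ∫_0^{pi} (t**3) cos(5*t) dt.
Integrating by parts three times (tabular method), an antiderivative of (t**3) cos(5*t) is t**3*sin(5*t)/5 + 3*t**2*cos(5*t)/25 - 6*t*sin(5*t)/125 - 6*cos(5*t)/625; evaluating from 0 to pi: ∫_{0}^{pi} (t**3) cos(5*t) dt = (6/625 - 3*pi**2/25) - (-6/625) = 12/625 - 3*pi**2/25.
Hence a_5 = (2/pi)·(12/625 - 3*pi**2/25) = 6*(4 - 25*pi**2)/(625*pi).

6*(4 - 25*pi**2)/(625*pi)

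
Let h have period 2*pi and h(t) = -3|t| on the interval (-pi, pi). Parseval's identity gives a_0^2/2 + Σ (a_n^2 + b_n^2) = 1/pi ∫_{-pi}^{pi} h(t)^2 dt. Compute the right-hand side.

1/pi ∫_{-pi}^{pi} h(t)^2 dt = 1/pi · (6*pi**3) = 6*pi**2.

6*pi**2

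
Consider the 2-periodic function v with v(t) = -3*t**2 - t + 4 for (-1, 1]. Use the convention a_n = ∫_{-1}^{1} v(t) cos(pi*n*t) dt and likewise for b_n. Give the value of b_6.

b_6 = ∫_{-1}^{1} v(t) sin(6*pi*t) dt.
Integrating by parts twice (tabular method), an antiderivative of (-3*t**2 - t + 4) sin(6*pi*t) is t**2*cos(6*pi*t)/(2*pi) - t*sin(6*pi*t)/(6*pi**2) + t*cos(6*pi*t)/(6*pi) - sin(6*pi*t)/(36*pi**2) - 2*cos(6*pi*t)/(3*pi) - cos(6*pi*t)/(36*pi**3); evaluating from -1 to 1: ∫_{-1}^{1} (-3*t**2 - t + 4) sin(6*pi*t) dt = (-1/(36*pi**3)) - ((-12*pi**2 - 1)/(36*pi**3)) = 1/(3*pi).
Hence b_6 = 1/(3*pi).

1/(3*pi)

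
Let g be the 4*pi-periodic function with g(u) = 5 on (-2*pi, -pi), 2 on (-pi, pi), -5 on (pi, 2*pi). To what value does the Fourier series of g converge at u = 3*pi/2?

-5

g is continuous at u = 3*pi/2 with value -5, so the series converges to -5 there.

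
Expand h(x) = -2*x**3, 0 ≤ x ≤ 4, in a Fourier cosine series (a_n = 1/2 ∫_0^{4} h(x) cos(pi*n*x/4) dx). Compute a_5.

a_5 = 1/2 ∫_0^{4} (-2*x**3) cos(5*pi*x/4) dx.
Integrating by parts three times (tabular method), an antiderivative of (-2*x**3) cos(5*pi*x/4) is -8*x**3*sin(5*pi*x/4)/(5*pi) - 96*x**2*cos(5*pi*x/4)/(25*pi**2) + 768*x*sin(5*pi*x/4)/(125*pi**3) + 3072*cos(5*pi*x/4)/(625*pi**4); evaluating from 0 to 4: ∫_{0}^{4} (-2*x**3) cos(5*pi*x/4) dx = (1536*(-2 + 25*pi**2)/(625*pi**4)) - (3072/(625*pi**4)) = 1536*(-4 + 25*pi**2)/(625*pi**4).
Hence a_5 = (1/2)·(1536*(-4 + 25*pi**2)/(625*pi**4)) = 768*(-4 + 25*pi**2)/(625*pi**4).

768*(-4 + 25*pi**2)/(625*pi**4)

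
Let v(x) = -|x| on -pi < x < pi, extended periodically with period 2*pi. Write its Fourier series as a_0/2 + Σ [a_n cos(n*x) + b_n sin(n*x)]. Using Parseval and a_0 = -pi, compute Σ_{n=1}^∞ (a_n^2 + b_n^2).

pi**2/6

Parseval: a_0^2/2 + Σ_{n≥1} (a_n^2+b_n^2) = 1/pi ∫_{-pi}^{pi} v(x)^2 dx = 2*pi**2/3.
Subtract a_0^2/2 = pi**2/2: Σ (a_n^2+b_n^2) = pi**2/6.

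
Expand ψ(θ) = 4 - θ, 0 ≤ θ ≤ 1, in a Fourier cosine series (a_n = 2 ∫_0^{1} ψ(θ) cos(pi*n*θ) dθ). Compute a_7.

4/(49*pi**2)

a_7 = 2 ∫_0^{1} (4 - θ) cos(7*pi*θ) dθ.
Integrating by parts (boundary term plus one more integral), an antiderivative of (4 - θ) cos(7*pi*θ) is -θ*sin(7*pi*θ)/(7*pi) + 4*sin(7*pi*θ)/(7*pi) - cos(7*pi*θ)/(49*pi**2); evaluating from 0 to 1: ∫_{0}^{1} (4 - θ) cos(7*pi*θ) dθ = (1/(49*pi**2)) - (-1/(49*pi**2)) = 2/(49*pi**2).
Hence a_7 = 2·(2/(49*pi**2)) = 4/(49*pi**2).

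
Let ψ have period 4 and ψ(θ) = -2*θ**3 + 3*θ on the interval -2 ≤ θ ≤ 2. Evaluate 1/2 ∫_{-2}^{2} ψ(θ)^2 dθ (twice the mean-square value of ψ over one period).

1/2 ∫_{-2}^{2} ψ(θ)^2 dθ = 1/2 · (1424/35) = 712/35.

712/35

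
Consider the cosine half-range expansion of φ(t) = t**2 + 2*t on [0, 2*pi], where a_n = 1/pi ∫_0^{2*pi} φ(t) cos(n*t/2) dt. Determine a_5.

a_5 = 1/pi ∫_0^{2*pi} (t**2 + 2*t) cos(5*t/2) dt.
Integrating by parts twice (tabular method), an antiderivative of (t**2 + 2*t) cos(5*t/2) is 2*t**2*sin(5*t/2)/5 + 4*t*sin(5*t/2)/5 + 8*t*cos(5*t/2)/25 - 16*sin(5*t/2)/125 + 8*cos(5*t/2)/25; evaluating from 0 to 2*pi: ∫_{0}^{2*pi} (t**2 + 2*t) cos(5*t/2) dt = (-16*pi/25 - 8/25) - (8/25) = -16*pi/25 - 16/25.
Hence a_5 = (1/pi)·(-16*pi/25 - 16/25) = 16*(-pi - 1)/(25*pi).

16*(-pi - 1)/(25*pi)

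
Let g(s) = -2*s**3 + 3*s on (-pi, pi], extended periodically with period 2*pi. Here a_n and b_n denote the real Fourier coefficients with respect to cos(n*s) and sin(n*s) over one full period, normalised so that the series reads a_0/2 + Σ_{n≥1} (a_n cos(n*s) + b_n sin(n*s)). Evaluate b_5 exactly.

b_5 = 1/pi ∫_{-pi}^{pi} g(s) sin(5*s) ds.
g is odd and sin(5*s) is odd, so the integrand is even and b_5 = 2/pi ∫_0^{pi} g(s) sin(5*s) ds.
Integrating by parts three times (tabular method), an antiderivative of (-2*s**3 + 3*s) sin(5*s) is 2*s**3*cos(5*s)/5 - 6*s**2*sin(5*s)/25 - 87*s*cos(5*s)/125 + 87*sin(5*s)/625; evaluating from 0 to pi: ∫_{0}^{pi} (-2*s**3 + 3*s) sin(5*s) ds = (pi*(87 - 50*pi**2)/125) - (0) = pi*(87 - 50*pi**2)/125.
Hence b_5 = (2/pi)·(pi*(87 - 50*pi**2)/125) = 174/125 - 4*pi**2/5.

174/125 - 4*pi**2/5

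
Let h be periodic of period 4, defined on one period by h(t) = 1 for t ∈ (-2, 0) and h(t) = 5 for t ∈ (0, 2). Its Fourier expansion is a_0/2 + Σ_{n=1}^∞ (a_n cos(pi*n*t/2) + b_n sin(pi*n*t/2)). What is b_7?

8/(7*pi)

b_7 = 1/2 ∫_{-2}^{2} h(t) sin(7*pi*t/2) dt.
Split the integral at the breakpoints.
Directly, an antiderivative of (1) sin(7*pi*t/2) is -2*cos(7*pi*t/2)/(7*pi); evaluating from -2 to 0: ∫_{-2}^{0} (1) sin(7*pi*t/2) dt = (-2/(7*pi)) - (2/(7*pi)) = -4/(7*pi).
Directly, an antiderivative of (5) sin(7*pi*t/2) is -10*cos(7*pi*t/2)/(7*pi); evaluating from 0 to 2: ∫_{0}^{2} (5) sin(7*pi*t/2) dt = (10/(7*pi)) - (-10/(7*pi)) = 20/(7*pi).
Summing the pieces and multiplying by (1/2) gives b_7 = 8/(7*pi).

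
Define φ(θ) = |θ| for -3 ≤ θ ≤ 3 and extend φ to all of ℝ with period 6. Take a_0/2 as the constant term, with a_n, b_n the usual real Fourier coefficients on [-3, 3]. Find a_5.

-12/(25*pi**2)

a_5 = 1/3 ∫_{-3}^{3} φ(θ) cos(5*pi*θ/3) dθ.
φ is even and cos(5*pi*θ/3) is even, so the integrand is even and a_5 = 2/3 ∫_0^{3} φ(θ) cos(5*pi*θ/3) dθ.
Integrating by parts (boundary term plus one more integral), an antiderivative of (θ) cos(5*pi*θ/3) is 3*θ*sin(5*pi*θ/3)/(5*pi) + 9*cos(5*pi*θ/3)/(25*pi**2); evaluating from 0 to 3: ∫_{0}^{3} (θ) cos(5*pi*θ/3) dθ = (-9/(25*pi**2)) - (9/(25*pi**2)) = -18/(25*pi**2).
Hence a_5 = (2/3)·(-18/(25*pi**2)) = -12/(25*pi**2).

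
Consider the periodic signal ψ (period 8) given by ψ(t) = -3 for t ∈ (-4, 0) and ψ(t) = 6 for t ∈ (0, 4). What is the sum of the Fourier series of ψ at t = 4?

3/2

At t = 4 the one-sided limits are ψ(4^-) = 6 and ψ(4^+) = -3.
By Dirichlet's theorem the series converges to their average, [(6) + (-3)]/2 = 3/2.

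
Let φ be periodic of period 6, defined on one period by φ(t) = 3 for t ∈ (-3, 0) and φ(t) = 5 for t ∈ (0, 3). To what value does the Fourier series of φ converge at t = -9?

4

t = -9 differs from t = 3 by -2 full period(s), and the series is 6-periodic.
At t = 3 the one-sided limits are φ(3^-) = 5 and φ(3^+) = 3.
By Dirichlet's theorem the series converges to their average, [(5) + (3)]/2 = 4.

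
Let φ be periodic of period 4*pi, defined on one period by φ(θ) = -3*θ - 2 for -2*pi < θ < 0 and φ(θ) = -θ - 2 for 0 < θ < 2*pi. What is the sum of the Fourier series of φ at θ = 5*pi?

θ = 5*pi differs from θ = pi by 1 full period(s), and the series is 4*pi-periodic.
φ is continuous at θ = pi with value -pi - 2, so the series converges to -pi - 2 there.

-pi - 2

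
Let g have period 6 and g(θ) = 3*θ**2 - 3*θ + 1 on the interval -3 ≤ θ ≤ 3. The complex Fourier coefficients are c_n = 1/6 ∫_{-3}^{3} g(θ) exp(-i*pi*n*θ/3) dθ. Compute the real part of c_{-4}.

Since g is real-valued, Re(c_{-4}) = 1/6 ∫_{-3}^{3} g(θ) cos(-4*pi*θ/3) dθ = a_{4}/2.
Integrating by parts twice (tabular method), an antiderivative of (3*θ**2 - 3*θ + 1) cos(-4*pi*θ/3) is 9*θ**2*sin(4*pi*θ/3)/(4*pi) - 9*θ*sin(4*pi*θ/3)/(4*pi) + 27*θ*cos(4*pi*θ/3)/(8*pi**2) - 81*sin(4*pi*θ/3)/(32*pi**3) + 3*sin(4*pi*θ/3)/(4*pi) - 27*cos(4*pi*θ/3)/(16*pi**2); evaluating from -3 to 3: ∫_{-3}^{3} (3*θ**2 - 3*θ + 1) cos(-4*pi*θ/3) dθ = (135/(16*pi**2)) - (-189/(16*pi**2)) = 81/(4*pi**2).
Hence Re(c_{-4}) = (1/6)·(81/(4*pi**2)) = 27/(8*pi**2).

27/(8*pi**2)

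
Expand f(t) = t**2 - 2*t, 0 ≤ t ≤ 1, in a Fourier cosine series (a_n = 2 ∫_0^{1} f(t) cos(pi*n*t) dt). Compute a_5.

4/(25*pi**2)

a_5 = 2 ∫_0^{1} (t**2 - 2*t) cos(5*pi*t) dt.
Integrating by parts twice (tabular method), an antiderivative of (t**2 - 2*t) cos(5*pi*t) is t**2*sin(5*pi*t)/(5*pi) - 2*t*sin(5*pi*t)/(5*pi) + 2*t*cos(5*pi*t)/(25*pi**2) - 2*sin(5*pi*t)/(125*pi**3) - 2*cos(5*pi*t)/(25*pi**2); evaluating from 0 to 1: ∫_{0}^{1} (t**2 - 2*t) cos(5*pi*t) dt = (0) - (-2/(25*pi**2)) = 2/(25*pi**2).
Hence a_5 = 2·(2/(25*pi**2)) = 4/(25*pi**2).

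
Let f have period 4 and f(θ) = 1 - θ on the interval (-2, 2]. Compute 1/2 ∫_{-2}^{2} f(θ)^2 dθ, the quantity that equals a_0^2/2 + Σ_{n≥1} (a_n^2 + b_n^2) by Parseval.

1/2 ∫_{-2}^{2} f(θ)^2 dθ = 1/2 · (28/3) = 14/3.

14/3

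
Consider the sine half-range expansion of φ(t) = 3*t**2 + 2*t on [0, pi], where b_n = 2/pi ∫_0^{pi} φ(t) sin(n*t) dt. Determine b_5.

2*(-12 + 50*pi + 75*pi**2)/(125*pi)

b_5 = 2/pi ∫_0^{pi} (3*t**2 + 2*t) sin(5*t) dt.
Integrating by parts twice (tabular method), an antiderivative of (3*t**2 + 2*t) sin(5*t) is -3*t**2*cos(5*t)/5 + 6*t*sin(5*t)/25 - 2*t*cos(5*t)/5 + 2*sin(5*t)/25 + 6*cos(5*t)/125; evaluating from 0 to pi: ∫_{0}^{pi} (3*t**2 + 2*t) sin(5*t) dt = (-6/125 + 2*pi/5 + 3*pi**2/5) - (6/125) = -12/125 + 2*pi/5 + 3*pi**2/5.
Hence b_5 = (2/pi)·(-12/125 + 2*pi/5 + 3*pi**2/5) = 2*(-12 + 50*pi + 75*pi**2)/(125*pi).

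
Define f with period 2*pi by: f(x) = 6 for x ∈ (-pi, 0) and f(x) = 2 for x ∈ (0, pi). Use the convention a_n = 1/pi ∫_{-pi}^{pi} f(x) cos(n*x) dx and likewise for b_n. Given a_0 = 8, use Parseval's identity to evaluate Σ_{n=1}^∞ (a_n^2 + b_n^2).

Parseval: a_0^2/2 + Σ_{n≥1} (a_n^2+b_n^2) = 1/pi ∫_{-pi}^{pi} f(x)^2 dx = 40.
Subtract a_0^2/2 = 32: Σ (a_n^2+b_n^2) = 8.

8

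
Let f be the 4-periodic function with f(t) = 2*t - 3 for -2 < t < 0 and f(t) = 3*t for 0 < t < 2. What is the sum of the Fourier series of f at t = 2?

-1/2

t = 2 differs from t = -2 by 1 full period(s), and the series is 4-periodic.
At t = -2 the one-sided limits are f(-2^-) = 6 and f(-2^+) = -7.
By Dirichlet's theorem the series converges to their average, [(6) + (-7)]/2 = -1/2.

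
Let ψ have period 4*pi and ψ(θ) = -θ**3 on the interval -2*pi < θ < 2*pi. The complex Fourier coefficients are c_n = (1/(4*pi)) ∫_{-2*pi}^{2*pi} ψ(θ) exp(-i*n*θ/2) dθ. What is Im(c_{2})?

Since ψ is real-valued, Im(c_{2}) = -(1/(4*pi)) ∫_{-2*pi}^{2*pi} ψ(θ) sin(θ) dθ = -b_{2}/2.
ψ is odd and sin(θ) is odd, so the integrand is even: ∫_{-2*pi}^{2*pi} ψ(θ) sin(θ) dθ = 2∫_0^{2*pi} ψ(θ) sin(θ) dθ.
Integrating by parts three times (tabular method), an antiderivative of (-θ**3) sin(θ) is θ**3*cos(θ) - 3*θ**2*sin(θ) - 6*θ*cos(θ) + 6*sin(θ); evaluating from 0 to 2*pi: ∫_{0}^{2*pi} (-θ**3) sin(θ) dθ = (-12*pi + 8*pi**3) - (0) = -12*pi + 8*pi**3.
So ∫_{-2*pi}^{2*pi} ψ(θ) sin(θ) dθ = -24*pi + 16*pi**3.
Hence Im(c_{2}) = (-1/(4*pi))·(-24*pi + 16*pi**3) = 6 - 4*pi**2.

6 - 4*pi**2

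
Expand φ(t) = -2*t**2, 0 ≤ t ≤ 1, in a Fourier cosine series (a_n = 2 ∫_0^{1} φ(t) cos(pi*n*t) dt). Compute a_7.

a_7 = 2 ∫_0^{1} (-2*t**2) cos(7*pi*t) dt.
Integrating by parts twice (tabular method), an antiderivative of (-2*t**2) cos(7*pi*t) is -2*t**2*sin(7*pi*t)/(7*pi) - 4*t*cos(7*pi*t)/(49*pi**2) + 4*sin(7*pi*t)/(343*pi**3); evaluating from 0 to 1: ∫_{0}^{1} (-2*t**2) cos(7*pi*t) dt = (4/(49*pi**2)) - (0) = 4/(49*pi**2).
Hence a_7 = 2·(4/(49*pi**2)) = 8/(49*pi**2).

8/(49*pi**2)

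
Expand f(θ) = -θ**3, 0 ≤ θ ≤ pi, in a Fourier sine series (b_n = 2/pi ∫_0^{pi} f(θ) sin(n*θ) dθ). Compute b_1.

b_1 = 2/pi ∫_0^{pi} (-θ**3) sin(θ) dθ.
Integrating by parts three times (tabular method), an antiderivative of (-θ**3) sin(θ) is θ**3*cos(θ) - 3*θ**2*sin(θ) - 6*θ*cos(θ) + 6*sin(θ); evaluating from 0 to pi: ∫_{0}^{pi} (-θ**3) sin(θ) dθ = (pi*(6 - pi**2)) - (0) = pi*(6 - pi**2).
Hence b_1 = (2/pi)·(pi*(6 - pi**2)) = 12 - 2*pi**2.

12 - 2*pi**2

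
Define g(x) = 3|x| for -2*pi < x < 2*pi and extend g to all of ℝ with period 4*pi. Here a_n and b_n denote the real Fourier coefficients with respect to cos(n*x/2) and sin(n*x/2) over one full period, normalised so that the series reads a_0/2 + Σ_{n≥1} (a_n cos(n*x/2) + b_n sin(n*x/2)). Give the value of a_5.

-24/(25*pi)

a_5 = (1/(2*pi)) ∫_{-2*pi}^{2*pi} g(x) cos(5*x/2) dx.
g is even and cos(5*x/2) is even, so the integrand is even and a_5 = 1/pi ∫_0^{2*pi} g(x) cos(5*x/2) dx.
Integrating by parts (boundary term plus one more integral), an antiderivative of (3*x) cos(5*x/2) is 6*x*sin(5*x/2)/5 + 12*cos(5*x/2)/25; evaluating from 0 to 2*pi: ∫_{0}^{2*pi} (3*x) cos(5*x/2) dx = (-12/25) - (12/25) = -24/25.
Hence a_5 = (1/pi)·(-24/25) = -24/(25*pi).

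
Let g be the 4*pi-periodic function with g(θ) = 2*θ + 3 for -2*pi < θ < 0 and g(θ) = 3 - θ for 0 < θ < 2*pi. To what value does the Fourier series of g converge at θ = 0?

g is continuous at θ = 0 with value 3, so the series converges to 3 there.

3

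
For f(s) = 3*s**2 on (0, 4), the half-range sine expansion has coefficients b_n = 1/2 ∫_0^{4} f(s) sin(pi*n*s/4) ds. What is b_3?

b_3 = 1/2 ∫_0^{4} (3*s**2) sin(3*pi*s/4) ds.
Integrating by parts twice (tabular method), an antiderivative of (3*s**2) sin(3*pi*s/4) is -4*s**2*cos(3*pi*s/4)/pi + 32*s*sin(3*pi*s/4)/(3*pi**2) + 128*cos(3*pi*s/4)/(9*pi**3); evaluating from 0 to 4: ∫_{0}^{4} (3*s**2) sin(3*pi*s/4) ds = (-128/(9*pi**3) + 64/pi) - (128/(9*pi**3)) = -256/(9*pi**3) + 64/pi.
Hence b_3 = (1/2)·(-256/(9*pi**3) + 64/pi) = -128/(9*pi**3) + 32/pi.

-128/(9*pi**3) + 32/pi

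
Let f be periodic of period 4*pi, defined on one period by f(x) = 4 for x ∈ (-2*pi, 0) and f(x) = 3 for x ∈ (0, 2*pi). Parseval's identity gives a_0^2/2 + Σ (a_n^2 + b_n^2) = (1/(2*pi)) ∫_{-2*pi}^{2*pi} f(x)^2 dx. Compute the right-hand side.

25

(1/(2*pi)) ∫_{-2*pi}^{2*pi} f(x)^2 dx = (1/(2*pi)) · (50*pi) = 25.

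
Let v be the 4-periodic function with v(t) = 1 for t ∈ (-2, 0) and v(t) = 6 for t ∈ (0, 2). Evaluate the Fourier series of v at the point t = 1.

6

v is continuous at t = 1 with value 6, so the series converges to 6 there.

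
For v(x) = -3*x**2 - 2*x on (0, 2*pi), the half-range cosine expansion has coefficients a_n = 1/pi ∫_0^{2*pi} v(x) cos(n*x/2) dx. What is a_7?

a_7 = 1/pi ∫_0^{2*pi} (-3*x**2 - 2*x) cos(7*x/2) dx.
Integrating by parts twice (tabular method), an antiderivative of (-3*x**2 - 2*x) cos(7*x/2) is -6*x**2*sin(7*x/2)/7 - 4*x*sin(7*x/2)/7 - 24*x*cos(7*x/2)/49 + 48*sin(7*x/2)/343 - 8*cos(7*x/2)/49; evaluating from 0 to 2*pi: ∫_{0}^{2*pi} (-3*x**2 - 2*x) cos(7*x/2) dx = (8/49 + 48*pi/49) - (-8/49) = 16/49 + 48*pi/49.
Hence a_7 = (1/pi)·(16/49 + 48*pi/49) = 16*(1 + 3*pi)/(49*pi).

16*(1 + 3*pi)/(49*pi)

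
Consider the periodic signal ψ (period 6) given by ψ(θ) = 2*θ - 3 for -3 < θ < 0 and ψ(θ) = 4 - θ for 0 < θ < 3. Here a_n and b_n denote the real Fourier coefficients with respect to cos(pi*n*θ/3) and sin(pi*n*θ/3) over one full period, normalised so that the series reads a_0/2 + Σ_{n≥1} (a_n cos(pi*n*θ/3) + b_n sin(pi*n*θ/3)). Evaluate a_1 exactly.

18/pi**2

a_1 = 1/3 ∫_{-3}^{3} ψ(θ) cos(pi*θ/3) dθ.
Split the integral at the breakpoints.
Integrating by parts (boundary term plus one more integral), an antiderivative of (2*θ - 3) cos(pi*θ/3) is 6*θ*sin(pi*θ/3)/pi - 9*sin(pi*θ/3)/pi + 18*cos(pi*θ/3)/pi**2; evaluating from -3 to 0: ∫_{-3}^{0} (2*θ - 3) cos(pi*θ/3) dθ = (18/pi**2) - (-18/pi**2) = 36/pi**2.
Integrating by parts (boundary term plus one more integral), an antiderivative of (4 - θ) cos(pi*θ/3) is -3*θ*sin(pi*θ/3)/pi + 12*sin(pi*θ/3)/pi - 9*cos(pi*θ/3)/pi**2; evaluating from 0 to 3: ∫_{0}^{3} (4 - θ) cos(pi*θ/3) dθ = (9/pi**2) - (-9/pi**2) = 18/pi**2.
Summing the pieces and multiplying by (1/3) gives a_1 = 18/pi**2.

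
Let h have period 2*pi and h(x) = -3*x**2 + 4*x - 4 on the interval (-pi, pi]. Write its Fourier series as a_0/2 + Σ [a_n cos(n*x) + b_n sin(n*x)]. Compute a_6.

a_6 = 1/pi ∫_{-pi}^{pi} h(x) cos(6*x) dx.
Integrating by parts twice (tabular method), an antiderivative of (-3*x**2 + 4*x - 4) cos(6*x) is -x**2*sin(6*x)/2 + 2*x*sin(6*x)/3 - x*cos(6*x)/6 - 23*sin(6*x)/36 + cos(6*x)/9; evaluating from -pi to pi: ∫_{-pi}^{pi} (-3*x**2 + 4*x - 4) cos(6*x) dx = (1/9 - pi/6) - (1/9 + pi/6) = -pi/3.
Hence a_6 = (1/pi)·(-pi/3) = -1/3.

-1/3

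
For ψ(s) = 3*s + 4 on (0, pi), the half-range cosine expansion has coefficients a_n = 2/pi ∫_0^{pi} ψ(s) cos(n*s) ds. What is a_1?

a_1 = 2/pi ∫_0^{pi} (3*s + 4) cos(s) ds.
Integrating by parts (boundary term plus one more integral), an antiderivative of (3*s + 4) cos(s) is 3*s*sin(s) + 4*sin(s) + 3*cos(s); evaluating from 0 to pi: ∫_{0}^{pi} (3*s + 4) cos(s) ds = (-3) - (3) = -6.
Hence a_1 = (2/pi)·(-6) = -12/pi.

-12/pi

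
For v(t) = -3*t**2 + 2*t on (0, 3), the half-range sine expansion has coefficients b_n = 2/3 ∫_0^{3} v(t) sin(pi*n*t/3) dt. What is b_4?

21/(2*pi)

b_4 = 2/3 ∫_0^{3} (-3*t**2 + 2*t) sin(4*pi*t/3) dt.
Integrating by parts twice (tabular method), an antiderivative of (-3*t**2 + 2*t) sin(4*pi*t/3) is 9*t**2*cos(4*pi*t/3)/(4*pi) - 27*t*sin(4*pi*t/3)/(8*pi**2) - 3*t*cos(4*pi*t/3)/(2*pi) + 9*sin(4*pi*t/3)/(8*pi**2) - 81*cos(4*pi*t/3)/(32*pi**3); evaluating from 0 to 3: ∫_{0}^{3} (-3*t**2 + 2*t) sin(4*pi*t/3) dt = (9*(-9 + 56*pi**2)/(32*pi**3)) - (-81/(32*pi**3)) = 63/(4*pi).
Hence b_4 = (2/3)·(63/(4*pi)) = 21/(2*pi).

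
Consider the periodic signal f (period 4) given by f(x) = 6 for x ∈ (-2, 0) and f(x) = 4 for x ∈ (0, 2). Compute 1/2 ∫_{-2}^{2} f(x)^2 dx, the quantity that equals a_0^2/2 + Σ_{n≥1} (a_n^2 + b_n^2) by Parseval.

52

1/2 ∫_{-2}^{2} f(x)^2 dx = 1/2 · (104) = 52.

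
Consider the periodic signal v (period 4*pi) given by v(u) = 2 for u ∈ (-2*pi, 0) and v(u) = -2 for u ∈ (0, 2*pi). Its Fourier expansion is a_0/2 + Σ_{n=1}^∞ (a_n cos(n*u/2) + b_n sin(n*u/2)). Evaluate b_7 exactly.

b_7 = (1/(2*pi)) ∫_{-2*pi}^{2*pi} v(u) sin(7*u/2) du.
v is odd and sin(7*u/2) is odd, so the integrand is even and b_7 = 1/pi ∫_0^{2*pi} v(u) sin(7*u/2) du.
Directly, an antiderivative of (-2) sin(7*u/2) is 4*cos(7*u/2)/7; evaluating from 0 to 2*pi: ∫_{0}^{2*pi} (-2) sin(7*u/2) du = (-4/7) - (4/7) = -8/7.
Hence b_7 = (1/pi)·(-8/7) = -8/(7*pi).

-8/(7*pi)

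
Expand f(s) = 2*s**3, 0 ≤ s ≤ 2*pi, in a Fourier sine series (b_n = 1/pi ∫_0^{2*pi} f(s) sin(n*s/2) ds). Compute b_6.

8/9 - 16*pi**2/3

b_6 = 1/pi ∫_0^{2*pi} (2*s**3) sin(3*s) ds.
Integrating by parts three times (tabular method), an antiderivative of (2*s**3) sin(3*s) is -2*s**3*cos(3*s)/3 + 2*s**2*sin(3*s)/3 + 4*s*cos(3*s)/9 - 4*sin(3*s)/27; evaluating from 0 to 2*pi: ∫_{0}^{2*pi} (2*s**3) sin(3*s) ds = (8*pi*(1 - 6*pi**2)/9) - (0) = 8*pi*(1 - 6*pi**2)/9.
Hence b_6 = (1/pi)·(8*pi*(1 - 6*pi**2)/9) = 8/9 - 16*pi**2/3.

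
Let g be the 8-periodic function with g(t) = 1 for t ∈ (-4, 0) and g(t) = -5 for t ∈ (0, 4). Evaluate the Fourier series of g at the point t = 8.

t = 8 differs from t = 0 by 1 full period(s), and the series is 8-periodic.
At t = 0 the one-sided limits are g(0^-) = 1 and g(0^+) = -5.
By Dirichlet's theorem the series converges to their average, [(1) + (-5)]/2 = -2.

-2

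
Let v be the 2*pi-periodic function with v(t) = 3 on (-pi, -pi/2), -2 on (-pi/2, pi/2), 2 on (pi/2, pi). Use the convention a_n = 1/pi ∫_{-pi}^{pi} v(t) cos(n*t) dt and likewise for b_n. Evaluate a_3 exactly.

3/pi

a_3 = 1/pi ∫_{-pi}^{pi} v(t) cos(3*t) dt.
Split the integral at the breakpoints.
Directly, an antiderivative of (3) cos(3*t) is sin(3*t); evaluating from -pi to -pi/2: ∫_{-pi}^{-pi/2} (3) cos(3*t) dt = (1) - (0) = 1.
Directly, an antiderivative of (-2) cos(3*t) is -2*sin(3*t)/3; evaluating from -pi/2 to pi/2: ∫_{-pi/2}^{pi/2} (-2) cos(3*t) dt = (2/3) - (-2/3) = 4/3.
Directly, an antiderivative of (2) cos(3*t) is 2*sin(3*t)/3; evaluating from pi/2 to pi: ∫_{pi/2}^{pi} (2) cos(3*t) dt = (0) - (-2/3) = 2/3.
Summing the pieces and multiplying by (1/pi) gives a_3 = 3/pi.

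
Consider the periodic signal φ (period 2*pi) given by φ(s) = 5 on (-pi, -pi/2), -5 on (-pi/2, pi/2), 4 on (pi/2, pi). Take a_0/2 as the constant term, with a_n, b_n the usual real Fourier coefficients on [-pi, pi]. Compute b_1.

b_1 = 1/pi ∫_{-pi}^{pi} φ(s) sin(s) ds.
Split the integral at the breakpoints.
Directly, an antiderivative of (5) sin(s) is -5*cos(s); evaluating from -pi to -pi/2: ∫_{-pi}^{-pi/2} (5) sin(s) ds = (0) - (5) = -5.
Directly, an antiderivative of (-5) sin(s) is 5*cos(s); evaluating from -pi/2 to pi/2: ∫_{-pi/2}^{pi/2} (-5) sin(s) ds = (0) - (0) = 0.
Directly, an antiderivative of (4) sin(s) is -4*cos(s); evaluating from pi/2 to pi: ∫_{pi/2}^{pi} (4) sin(s) ds = (4) - (0) = 4.
Summing the pieces and multiplying by (1/pi) gives b_1 = -1/pi.

-1/pi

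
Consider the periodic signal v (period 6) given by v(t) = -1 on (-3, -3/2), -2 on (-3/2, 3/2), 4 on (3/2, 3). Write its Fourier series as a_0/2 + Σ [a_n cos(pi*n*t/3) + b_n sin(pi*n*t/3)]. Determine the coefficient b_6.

-5/(3*pi)

b_6 = 1/3 ∫_{-3}^{3} v(t) sin(2*pi*t) dt.
Split the integral at the breakpoints.
Directly, an antiderivative of (-1) sin(2*pi*t) is cos(2*pi*t)/(2*pi); evaluating from -3 to -3/2: ∫_{-3}^{-3/2} (-1) sin(2*pi*t) dt = (-1/(2*pi)) - (1/(2*pi)) = -1/pi.
Directly, an antiderivative of (-2) sin(2*pi*t) is cos(2*pi*t)/pi; evaluating from -3/2 to 3/2: ∫_{-3/2}^{3/2} (-2) sin(2*pi*t) dt = (-1/pi) - (-1/pi) = 0.
Directly, an antiderivative of (4) sin(2*pi*t) is -2*cos(2*pi*t)/pi; evaluating from 3/2 to 3: ∫_{3/2}^{3} (4) sin(2*pi*t) dt = (-2/pi) - (2/pi) = -4/pi.
Summing the pieces and multiplying by (1/3) gives b_6 = -5/(3*pi).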